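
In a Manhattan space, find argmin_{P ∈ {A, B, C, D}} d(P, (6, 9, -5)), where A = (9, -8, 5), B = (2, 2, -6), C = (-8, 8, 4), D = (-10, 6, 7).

Distances: d(A) = 30, d(B) = 12, d(C) = 24, d(D) = 31. Nearest: B = (2, 2, -6) with distance 12.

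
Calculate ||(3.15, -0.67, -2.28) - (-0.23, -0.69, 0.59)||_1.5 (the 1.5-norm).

(Σ|x_i - y_i|^1.5)^(1/1.5) = (|3.15 - (-0.23)|^1.5 + |-0.67 - (-0.69)|^1.5 + |-2.28 - 0.59|^1.5)^(1/1.5)
= (3.38^1.5 + 0.02^1.5 + 2.87^1.5)^(1/1.5) ≈ (6.2141 + 0.0028 + 4.8621)^(1/1.5) = (11.079)^(1/1.5) ≈ 4.9697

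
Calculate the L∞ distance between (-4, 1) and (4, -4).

max(|x_i - y_i|) = max(|-4 - 4|, |1 - (-4)|) = max(8, 5) = 8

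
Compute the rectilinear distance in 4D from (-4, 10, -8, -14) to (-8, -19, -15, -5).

Σ|x_i - y_i| = |-4 - (-8)| + |10 - (-19)| + |-8 - (-15)| + |-14 - (-5)| = 4 + 29 + 7 + 9 = 49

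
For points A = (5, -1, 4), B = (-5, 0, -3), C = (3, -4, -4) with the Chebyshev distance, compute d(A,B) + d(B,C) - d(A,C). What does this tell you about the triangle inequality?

d(A,B) = max(10, 1, 7) = 10, d(B,C) = max(8, 4, 1) = 8, d(A,C) = max(2, 3, 8) = 8.
d(A,B) + d(B,C) - d(A,C) = 10 + 8 - 8 = 18 - 8 = 10. This is ≥ 0, so the triangle inequality holds for these points.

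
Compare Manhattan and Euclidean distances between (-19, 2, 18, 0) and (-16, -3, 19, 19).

L1 = |-19 - (-16)| + |2 - (-3)| + |18 - 19| + |0 - 19| = 3 + 5 + 1 + 19 = 28
L2 = √(3² + 5² + 1² + 19²) = √396 ≈ 19.8997
L1 ≥ L2 always (equality iff movement is along one axis); L1 > L2 here.
Ratio L1/L2 = 28/√396 ≈ 1.4071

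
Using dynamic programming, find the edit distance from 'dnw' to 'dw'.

Let D[i][j] be the edit distance between the first i characters of 'dnw' and the first j characters of 'dw', with D[i][0] = i, D[0][j] = j, and D[i][j] = D[i-1][j-1] if the characters match, else 1 + min(D[i-1][j], D[i][j-1], D[i-1][j-1]). Filling the table (rows: prefixes of 'dnw', columns: prefixes of 'dw'):
     ε  d  w
  ε  0  1  2
  d  1  0  1
  n  2  1  1
  w  3  2  1
The bottom-right entry gives D[3][2] = 1, so no sequence of fewer than 1 edit works. Backtracking through the table gives one optimal edit sequence (1 edit):
  dnw → dw (del n @2)
Edit distance = 1.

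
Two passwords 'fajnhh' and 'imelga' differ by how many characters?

Differing positions: 1, 2, 3, 4, 5, 6. Hamming distance = 6.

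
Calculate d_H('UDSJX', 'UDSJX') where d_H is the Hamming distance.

Differing positions: none. Hamming distance = 0.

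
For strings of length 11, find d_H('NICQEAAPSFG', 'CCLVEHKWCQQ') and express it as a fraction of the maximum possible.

Differing positions: 1, 2, 3, 4, 6, 7, 8, 9, 10, 11. Hamming distance = 10. The maximum possible Hamming distance for length-11 strings is 11, so d_H/11 = 10/11 ≈ 0.9091.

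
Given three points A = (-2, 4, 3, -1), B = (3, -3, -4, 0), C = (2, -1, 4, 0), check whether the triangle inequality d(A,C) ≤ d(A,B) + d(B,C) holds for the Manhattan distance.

d(A,B) = 5 + 7 + 7 + 1 = 20, d(B,C) = 1 + 2 + 8 + 0 = 11, d(A,C) = 4 + 5 + 1 + 1 = 11.
d(A,C) = 11 ≤ 20 + 11 = 31. Triangle inequality is satisfied.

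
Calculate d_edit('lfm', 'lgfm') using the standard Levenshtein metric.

Let D[i][j] be the edit distance between the first i characters of 'lfm' and the first j characters of 'lgfm', with D[i][0] = i, D[0][j] = j, and D[i][j] = D[i-1][j-1] if the characters match, else 1 + min(D[i-1][j], D[i][j-1], D[i-1][j-1]). Filling the table (rows: prefixes of 'lfm', columns: prefixes of 'lgfm'):
     ε  l  g  f  m
  ε  0  1  2  3  4
  l  1  0  1  2  3
  f  2  1  1  1  2
  m  3  2  2  2  1
The bottom-right entry gives D[3][4] = 1, so no sequence of fewer than 1 edit works. Backtracking through the table gives one optimal edit sequence (1 edit):
  lfm → lgfm (ins g @2)
Edit distance = 1.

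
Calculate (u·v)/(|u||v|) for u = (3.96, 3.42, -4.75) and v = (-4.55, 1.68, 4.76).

With u = (3.96, 3.42, -4.75), v = (-4.55, 1.68, 4.76):
u·v = 3.96·(-4.55) + 3.42·1.68 + (-4.75)·4.76 = (-18.018) + 5.7456 + (-22.61) = -34.8824.
|u| = √(3.96² + 3.42² + (-4.75)²) = √(15.6816 + 11.6964 + 22.5625) = √49.9405, |v| = √((-4.55)² + 1.68² + 4.76²) = √(20.7025 + 2.8224 + 22.6576) = √46.1825.
cos θ = (u·v)/(|u||v|) = -34.8824/(√49.9405·√46.1825) ≈ -0.7263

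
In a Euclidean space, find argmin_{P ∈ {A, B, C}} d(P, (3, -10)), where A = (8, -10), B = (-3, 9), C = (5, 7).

Distances: d(A) = 5, d(B) ≈ 19.9249, d(C) ≈ 17.1172. Nearest: A = (8, -10) with distance 5.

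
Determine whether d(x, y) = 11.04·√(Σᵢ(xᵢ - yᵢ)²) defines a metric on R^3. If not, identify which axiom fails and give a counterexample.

Yes. The L2 (Euclidean) norm induces a metric on R^3, and multiplying a metric by a positive constant 11.04 > 0 preserves all four axioms: non-negativity (11.04·||x-y|| ≥ 0), identity (11.04·||x-y|| = 0 ⟺ ||x-y|| = 0 ⟺ x = y), symmetry (||x-y|| = ||y-x||), and the triangle inequality (11.04·||x-z|| ≤ 11.04·||x-y|| + 11.04·||y-z||). So d is a metric.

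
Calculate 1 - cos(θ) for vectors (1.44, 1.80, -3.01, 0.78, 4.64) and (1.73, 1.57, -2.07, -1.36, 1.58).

With u = (1.44, 1.80, -3.01, 0.78, 4.64), v = (1.73, 1.57, -2.07, -1.36, 1.58):
u·v = 1.44·1.73 + 1.8·1.57 + (-3.01)·(-2.07) + 0.78·(-1.36) + 4.64·1.58 = 2.4912 + 2.826 + 6.2307 + (-1.0608) + 7.3312 = 17.8183.
|u| = √(1.44² + 1.8² + (-3.01)² + 0.78² + 4.64²) = √(2.0736 + 3.24 + 9.0601 + 0.6084 + 21.5296) = √36.5117, |v| = √(1.73² + 1.57² + (-2.07)² + (-1.36)² + 1.58²) = √(2.9929 + 2.4649 + 4.2849 + 1.8496 + 2.4964) = √14.0887.
cos θ = (u·v)/(|u||v|) = 17.8183/(√36.5117·√14.0887) ≈ 0.7856
Cosine distance = 1 - cos θ ≈ 1 - 0.7856 = 0.2144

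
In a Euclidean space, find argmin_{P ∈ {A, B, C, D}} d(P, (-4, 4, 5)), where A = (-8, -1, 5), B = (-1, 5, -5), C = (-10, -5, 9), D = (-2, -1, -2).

Distances: d(A) ≈ 6.4031, d(B) ≈ 10.4881, d(C) ≈ 11.5326, d(D) ≈ 8.8318. Nearest: A = (-8, -1, 5) with distance 6.4031.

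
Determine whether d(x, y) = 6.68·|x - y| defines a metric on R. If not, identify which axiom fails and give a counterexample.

Yes. Since |x - y| is a metric on R and 6.68 > 0, the positive scalar multiple 6.68·|x - y| is also a metric: scaling by a positive constant preserves non-negativity, identity (d=0 ⟺ |x-y|=0 ⟺ x=y), symmetry, and the triangle inequality.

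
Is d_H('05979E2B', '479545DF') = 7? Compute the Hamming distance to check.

Differing positions: 1, 2, 4, 5, 6, 7, 8. Hamming distance = 7, so the claim is true.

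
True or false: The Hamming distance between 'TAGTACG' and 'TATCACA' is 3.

Differing positions: 3, 4, 7. Hamming distance = 3, so the claim is true.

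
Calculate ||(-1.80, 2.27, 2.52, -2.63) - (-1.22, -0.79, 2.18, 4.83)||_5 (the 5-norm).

(Σ|x_i - y_i|^5)^(1/5) = (|-1.8 - (-1.22)|^5 + |2.27 - (-0.79)|^5 + |2.52 - 2.18|^5 + |-2.63 - 4.83|^5)^(1/5)
= (0.58^5 + 3.06^5 + 0.34^5 + 7.46^5)^(1/5) ≈ (0.0656 + 268.2916 + 0.0045 + 23104.3703)^(1/5) = (23372.732)^(1/5) ≈ 7.4772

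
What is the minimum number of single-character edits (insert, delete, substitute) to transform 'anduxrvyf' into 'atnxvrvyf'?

Let D[i][j] be the edit distance between the first i characters of 'anduxrvyf' and the first j characters of 'atnxvrvyf', with D[i][0] = i, D[0][j] = j, and D[i][j] = D[i-1][j-1] if the characters match, else 1 + min(D[i-1][j], D[i][j-1], D[i-1][j-1]). Filling the table (rows: prefixes of 'anduxrvyf', columns: prefixes of 'atnxvrvyf'):
     ε  a  t  n  x  v  r  v  y  f
  ε  0  1  2  3  4  5  6  7  8  9
  a  1  0  1  2  3  4  5  6  7  8
  n  2  1  1  1  2  3  4  5  6  7
  d  3  2  2  2  2  3  4  5  6  7
  u  4  3  3  3  3  3  4  5  6  7
  x  5  4  4  4  3  4  4  5  6  7
  r  6  5  5  5  4  4  4  5  6  7
  v  7  6  6  6  5  4  5  4  5  6
  y  8  7  7  7  6  5  5  5  4  5
  f  9  8  8  8  7  6  6  6  5  4
The bottom-right entry gives D[9][9] = 4, so no sequence of fewer than 4 edits works. Backtracking through the table gives one optimal edit sequence (4 edits):
  anduxrvyf → atduxrvyf (sub n→t @2)
  atduxrvyf → atnuxrvyf (sub d→n @3)
  atnuxrvyf → atnxxrvyf (sub u→x @4)
  atnxxrvyf → atnxvrvyf (sub x→v @5)
Edit distance = 4.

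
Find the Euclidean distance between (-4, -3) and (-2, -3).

√(Σ(x_i - y_i)²) = √((-4 - (-2))² + (-3 - (-3))²)
= √((-2)² + 0²) = √(4 + 0) = √4 = 2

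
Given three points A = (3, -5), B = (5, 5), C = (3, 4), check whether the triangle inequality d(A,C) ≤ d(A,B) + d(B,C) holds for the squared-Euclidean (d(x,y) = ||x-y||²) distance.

d(A,B) = 2² + 10² = 104, d(B,C) = 2² + 1² = 5, d(A,C) = 0² + 9² = 81.
d(A,C) = 81 ≤ 104 + 5 = 109. Triangle inequality is satisfied.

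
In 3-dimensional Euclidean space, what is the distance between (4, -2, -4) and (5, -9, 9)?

√(Σ(x_i - y_i)²) = √((4 - 5)² + (-2 - (-9))² + (-4 - 9)²)
= √((-1)² + 7² + (-13)²) = √(1 + 49 + 169) = √219 ≈ 14.7986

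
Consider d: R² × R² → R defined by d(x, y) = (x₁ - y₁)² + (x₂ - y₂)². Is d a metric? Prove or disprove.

No. The squared Euclidean distance fails the triangle inequality. Counterexample: x = (0, 0), y = (4, 3), z = (8, 6). d(x,z) = 8² + 6² = 100, but d(x,y) + d(y,z) = (4² + 3²) + (4² + 3²) = 25 + 25 = 50. Since 100 > 50, the triangle inequality is violated. (Note: √d, the ordinary Euclidean distance, IS a metric.)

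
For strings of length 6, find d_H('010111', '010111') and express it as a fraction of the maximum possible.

Differing positions: none. Hamming distance = 0. The maximum possible Hamming distance for length-6 strings is 6, so d_H/6 = 0/6 = 0.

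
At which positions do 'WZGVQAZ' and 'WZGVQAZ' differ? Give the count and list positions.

Differing positions: none. Hamming distance = 0.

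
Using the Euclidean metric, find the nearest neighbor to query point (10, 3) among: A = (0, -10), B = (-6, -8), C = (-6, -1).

Distances: d(A) ≈ 16.4012, d(B) ≈ 19.4165, d(C) ≈ 16.4924. Nearest: A = (0, -10) with distance 16.4012.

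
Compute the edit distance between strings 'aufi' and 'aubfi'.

Let D[i][j] be the edit distance between the first i characters of 'aufi' and the first j characters of 'aubfi', with D[i][0] = i, D[0][j] = j, and D[i][j] = D[i-1][j-1] if the characters match, else 1 + min(D[i-1][j], D[i][j-1], D[i-1][j-1]). Filling the table (rows: prefixes of 'aufi', columns: prefixes of 'aubfi'):
     ε  a  u  b  f  i
  ε  0  1  2  3  4  5
  a  1  0  1  2  3  4
  u  2  1  0  1  2  3
  f  3  2  1  1  1  2
  i  4  3  2  2  2  1
The bottom-right entry gives D[4][5] = 1, so no sequence of fewer than 1 edit works. Backtracking through the table gives one optimal edit sequence (1 edit):
  aufi → aubfi (ins b @3)
Edit distance = 1.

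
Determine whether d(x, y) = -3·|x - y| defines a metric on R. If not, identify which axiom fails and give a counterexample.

No. With c = -3 < 0, d fails non-negativity: d(1, 8) = -3·|1 - 8| = -3·7 = -21 < 0.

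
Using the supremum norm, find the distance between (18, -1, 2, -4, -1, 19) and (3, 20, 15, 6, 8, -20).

max(|x_i - y_i|) = max(|18 - 3|, |-1 - 20|, |2 - 15|, |-4 - 6|, |-1 - 8|, |19 - (-20)|) = max(15, 21, 13, 10, 9, 39) = 39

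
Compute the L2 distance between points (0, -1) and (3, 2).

(Σ|x_i - y_i|^2)^(1/2) = (|0 - 3|^2 + |-1 - 2|^2)^(1/2)
= (3^2 + 3^2)^(1/2) = (9 + 9)^(1/2) = (18)^(1/2) ≈ 4.2426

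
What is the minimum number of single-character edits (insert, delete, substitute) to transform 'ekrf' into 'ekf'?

Let D[i][j] be the edit distance between the first i characters of 'ekrf' and the first j characters of 'ekf', with D[i][0] = i, D[0][j] = j, and D[i][j] = D[i-1][j-1] if the characters match, else 1 + min(D[i-1][j], D[i][j-1], D[i-1][j-1]). Filling the table (rows: prefixes of 'ekrf', columns: prefixes of 'ekf'):
     ε  e  k  f
  ε  0  1  2  3
  e  1  0  1  2
  k  2  1  0  1
  r  3  2  1  1
  f  4  3  2  1
The bottom-right entry gives D[4][3] = 1, so no sequence of fewer than 1 edit works. Backtracking through the table gives one optimal edit sequence (1 edit):
  ekrf → ekf (del r @3)
Edit distance = 1.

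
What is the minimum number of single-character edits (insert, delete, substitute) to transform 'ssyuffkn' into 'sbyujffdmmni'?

Let D[i][j] be the edit distance between the first i characters of 'ssyuffkn' and the first j characters of 'sbyujffdmmni', with D[i][0] = i, D[0][j] = j, and D[i][j] = D[i-1][j-1] if the characters match, else 1 + min(D[i-1][j], D[i][j-1], D[i-1][j-1]). Filling the table (rows: prefixes of 'ssyuffkn', columns: prefixes of 'sbyujffdmmni'):
     ε  s  b  y  u  j  f  f  d  m  m  n  i
  ε  0  1  2  3  4  5  6  7  8  9 10 11 12
  s  1  0  1  2  3  4  5  6  7  8  9 10 11
  s  2  1  1  2  3  4  5  6  7  8  9 10 11
  y  3  2  2  1  2  3  4  5  6  7  8  9 10
  u  4  3  3  2  1  2  3  4  5  6  7  8  9
  f  5  4  4  3  2  2  2  3  4  5  6  7  8
  f  6  5  5  4  3  3  2  2  3  4  5  6  7
  k  7  6  6  5  4  4  3  3  3  4  5  6  7
  n  8  7  7  6  5  5  4  4  4  4  5  5  6
The bottom-right entry gives D[8][12] = 6, so no sequence of fewer than 6 edits works. Backtracking through the table gives one optimal edit sequence (6 edits):
  ssyuffkn → sbyuffkn (sub s→b @2)
  sbyuffkn → sbyujffkn (ins j @5)
  sbyujffkn → sbyujffdkn (ins d @8)
  sbyujffdkn → sbyujffdmkn (ins m @9)
  sbyujffdmkn → sbyujffdmmn (sub k→m @10)
  sbyujffdmmn → sbyujffdmmni (ins i @12)
Edit distance = 6.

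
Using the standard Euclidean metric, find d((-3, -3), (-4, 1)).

√(Σ(x_i - y_i)²) = √((-3 - (-4))² + (-3 - 1)²)
= √(1² + (-4)²) = √(1 + 16) = √17 ≈ 4.1231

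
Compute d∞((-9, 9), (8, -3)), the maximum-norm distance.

max(|x_i - y_i|) = max(|-9 - 8|, |9 - (-3)|) = max(17, 12) = 17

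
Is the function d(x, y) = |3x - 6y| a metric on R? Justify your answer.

No. d fails symmetry: d(7, 5) = |3·7 - 6·5| = |-9| = 9, but d(5, 7) = |3·5 - 6·7| = |-27| = 27. Since 9 ≠ 27, d(x,y) ≠ d(y,x) in general.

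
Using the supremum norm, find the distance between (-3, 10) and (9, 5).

max(|x_i - y_i|) = max(|-3 - 9|, |10 - 5|) = max(12, 5) = 12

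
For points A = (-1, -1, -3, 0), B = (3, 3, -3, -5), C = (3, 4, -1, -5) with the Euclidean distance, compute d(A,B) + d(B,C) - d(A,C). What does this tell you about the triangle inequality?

d(A,B) = √(4² + 4² + 0² + 5²) = √57 ≈ 7.5498, d(B,C) = √(0² + 1² + 2² + 0²) = √5 ≈ 2.2361, d(A,C) = √(4² + 5² + 2² + 5²) = √70 ≈ 8.3666.
d(A,B) + d(B,C) - d(A,C) = 7.5498 + 2.2361 - 8.3666 = 9.7859 - 8.3666 = 1.4193 (to 4 decimal places). This is ≥ 0, so the triangle inequality holds for these points.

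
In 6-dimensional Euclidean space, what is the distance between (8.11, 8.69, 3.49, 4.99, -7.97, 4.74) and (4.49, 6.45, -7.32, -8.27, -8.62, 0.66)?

√(Σ(x_i - y_i)²) = √((8.11 - 4.49)² + (8.69 - 6.45)² + (3.49 - (-7.32))² + (4.99 - (-8.27))² + (-7.97 - (-8.62))² + (4.74 - 0.66)²)
= √(3.62² + 2.24² + 10.81² + 13.26² + 0.65² + 4.08²) = √(13.1044 + 5.0176 + 116.8561 + 175.8276 + 0.4225 + 16.6464) = √327.8746 ≈ 18.1073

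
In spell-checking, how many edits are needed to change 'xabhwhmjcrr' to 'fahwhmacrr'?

Let D[i][j] be the edit distance between the first i characters of 'xabhwhmjcrr' and the first j characters of 'fahwhmacrr', with D[i][0] = i, D[0][j] = j, and D[i][j] = D[i-1][j-1] if the characters match, else 1 + min(D[i-1][j], D[i][j-1], D[i-1][j-1]). Filling the table (rows: prefixes of 'xabhwhmjcrr', columns: prefixes of 'fahwhmacrr'):
     ε  f  a  h  w  h  m  a  c  r  r
  ε  0  1  2  3  4  5  6  7  8  9 10
  x  1  1  2  3  4  5  6  7  8  9 10
  a  2  2  1  2  3  4  5  6  7  8  9
  b  3  3  2  2  3  4  5  6  7  8  9
  h  4  4  3  2  3  3  4  5  6  7  8
  w  5  5  4  3  2  3  4  5  6  7  8
  h  6  6  5  4  3  2  3  4  5  6  7
  m  7  7  6  5  4  3  2  3  4  5  6
  j  8  8  7  6  5  4  3  3  4  5  6
  c  9  9  8  7  6  5  4  4  3  4  5
  r 10 10  9  8  7  6  5  5  4  3  4
  r 11 11 10  9  8  7  6  6  5  4  3
The bottom-right entry gives D[11][10] = 3, so no sequence of fewer than 3 edits works. Backtracking through the table gives one optimal edit sequence (3 edits):
  xabhwhmjcrr → fabhwhmjcrr (sub x→f @1)
  fabhwhmjcrr → fahwhmjcrr (del b @3)
  fahwhmjcrr → fahwhmacrr (sub j→a @7)
Edit distance = 3.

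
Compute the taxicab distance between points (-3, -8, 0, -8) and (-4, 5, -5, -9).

Σ|x_i - y_i| = |-3 - (-4)| + |-8 - 5| + |0 - (-5)| + |-8 - (-9)| = 1 + 13 + 5 + 1 = 20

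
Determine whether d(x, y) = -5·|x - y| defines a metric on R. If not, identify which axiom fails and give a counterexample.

No. With c = -5 < 0, d fails non-negativity: d(3, 4) = -5·|3 - 4| = -5·1 = -5 < 0.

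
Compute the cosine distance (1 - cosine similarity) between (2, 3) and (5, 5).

With u = (2, 3), v = (5, 5):
u·v = 2·5 + 3·5 = 10 + 15 = 25.
|u| = √(2² + 3²) = √13, |v| = √(5² + 5²) = √50, so |u||v| = √(13·50) = √650.
cos θ = (u·v)/(|u||v|) = 25/√650 ≈ 0.9806
Cosine distance = 1 - cos θ ≈ 1 - 0.9806 = 0.0194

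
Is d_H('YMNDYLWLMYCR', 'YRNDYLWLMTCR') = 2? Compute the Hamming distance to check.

Differing positions: 2, 10. Hamming distance = 2, so the claim is true.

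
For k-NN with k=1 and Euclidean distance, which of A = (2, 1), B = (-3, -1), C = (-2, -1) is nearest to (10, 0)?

Distances: d(A) ≈ 8.0623, d(B) ≈ 13.0384, d(C) ≈ 12.0416. Nearest: A = (2, 1) with distance 8.0623.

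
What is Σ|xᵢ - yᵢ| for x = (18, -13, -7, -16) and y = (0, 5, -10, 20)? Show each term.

Σ|x_i - y_i| = |18 - 0| + |-13 - 5| + |-7 - (-10)| + |-16 - 20| = 18 + 18 + 3 + 36 = 75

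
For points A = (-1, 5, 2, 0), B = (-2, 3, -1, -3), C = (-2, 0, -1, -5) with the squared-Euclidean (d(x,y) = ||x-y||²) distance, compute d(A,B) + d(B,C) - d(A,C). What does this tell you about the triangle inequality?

d(A,B) = 1² + 2² + 3² + 3² = 23, d(B,C) = 0² + 3² + 0² + 2² = 13, d(A,C) = 1² + 5² + 3² + 5² = 60.
d(A,B) + d(B,C) - d(A,C) = 23 + 13 - 60 = 36 - 60 = -24. This is < 0, so the triangle inequality FAILS for these points (squared-Euclidean is not a metric).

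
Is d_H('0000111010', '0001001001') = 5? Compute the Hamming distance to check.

Differing positions: 4, 5, 6, 9, 10. Hamming distance = 5, so the claim is true.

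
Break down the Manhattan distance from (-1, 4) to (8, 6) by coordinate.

Σ|x_i - y_i| = |-1 - 8| + |4 - 6| = 9 + 2 = 11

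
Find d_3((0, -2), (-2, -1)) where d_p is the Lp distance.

(Σ|x_i - y_i|^3)^(1/3) = (|0 - (-2)|^3 + |-2 - (-1)|^3)^(1/3)
= (2^3 + 1^3)^(1/3) = (8 + 1)^(1/3) = (9)^(1/3) ≈ 2.0801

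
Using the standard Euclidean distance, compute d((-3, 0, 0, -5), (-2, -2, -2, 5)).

(Σ|x_i - y_i|^2)^(1/2) = (|-3 - (-2)|^2 + |0 - (-2)|^2 + |0 - (-2)|^2 + |-5 - 5|^2)^(1/2)
= (1^2 + 2^2 + 2^2 + 10^2)^(1/2) = (1 + 4 + 4 + 100)^(1/2) = (109)^(1/2) ≈ 10.4403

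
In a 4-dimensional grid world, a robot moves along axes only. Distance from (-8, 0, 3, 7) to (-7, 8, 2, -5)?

Σ|x_i - y_i| = |-8 - (-7)| + |0 - 8| + |3 - 2| + |7 - (-5)| = 1 + 8 + 1 + 12 = 22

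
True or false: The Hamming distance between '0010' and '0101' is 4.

Differing positions: 2, 3, 4. Hamming distance = 3, so the claim that d_H = 4 is false.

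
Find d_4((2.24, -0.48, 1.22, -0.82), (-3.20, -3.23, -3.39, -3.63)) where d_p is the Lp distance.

(Σ|x_i - y_i|^4)^(1/4) = (|2.24 - (-3.2)|^4 + |-0.48 - (-3.23)|^4 + |1.22 - (-3.39)|^4 + |-0.82 - (-3.63)|^4)^(1/4)
= (5.44^4 + 2.75^4 + 4.61^4 + 2.81^4)^(1/4) ≈ (875.7812 + 57.1914 + 451.6518 + 62.3484)^(1/4) = (1446.9728)^(1/4) ≈ 6.1676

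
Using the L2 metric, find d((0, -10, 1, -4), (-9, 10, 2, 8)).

√(Σ(x_i - y_i)²) = √((0 - (-9))² + (-10 - 10)² + (1 - 2)² + (-4 - 8)²)
= √(9² + (-20)² + (-1)² + (-12)²) = √(81 + 400 + 1 + 144) = √626 ≈ 25.02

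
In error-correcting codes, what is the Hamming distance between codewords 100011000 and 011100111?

Differing positions: 1, 2, 3, 4, 5, 6, 7, 8, 9. Hamming distance = 9.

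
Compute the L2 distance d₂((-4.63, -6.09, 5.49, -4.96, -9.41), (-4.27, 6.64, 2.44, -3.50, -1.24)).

√(Σ(x_i - y_i)²) = √((-4.63 - (-4.27))² + (-6.09 - 6.64)² + (5.49 - 2.44)² + (-4.96 - (-3.5))² + (-9.41 - (-1.24))²)
= √((-0.36)² + (-12.73)² + 3.05² + (-1.46)² + (-8.17)²) = √(0.1296 + 162.0529 + 9.3025 + 2.1316 + 66.7489) = √240.3655 ≈ 15.5037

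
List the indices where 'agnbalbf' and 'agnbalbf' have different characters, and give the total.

Differing positions: none. Hamming distance = 0.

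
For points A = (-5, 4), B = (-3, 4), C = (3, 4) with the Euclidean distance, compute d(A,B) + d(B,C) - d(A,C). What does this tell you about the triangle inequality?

d(A,B) = √(2² + 0²) = √4 = 2, d(B,C) = √(6² + 0²) = √36 = 6, d(A,C) = √(8² + 0²) = √64 = 8.
d(A,B) + d(B,C) - d(A,C) = 2 + 6 - 8 = 8 - 8 = 0. This is ≥ 0, so the triangle inequality holds for these points.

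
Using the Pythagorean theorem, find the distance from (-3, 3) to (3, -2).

√(Σ(x_i - y_i)²) = √((-3 - 3)² + (3 - (-2))²)
= √((-6)² + 5²) = √(36 + 25) = √61 ≈ 7.8102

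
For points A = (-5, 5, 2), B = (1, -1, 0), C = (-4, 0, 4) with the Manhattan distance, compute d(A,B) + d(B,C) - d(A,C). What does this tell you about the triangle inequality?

d(A,B) = 6 + 6 + 2 = 14, d(B,C) = 5 + 1 + 4 = 10, d(A,C) = 1 + 5 + 2 = 8.
d(A,B) + d(B,C) - d(A,C) = 14 + 10 - 8 = 24 - 8 = 16. This is ≥ 0, so the triangle inequality holds for these points.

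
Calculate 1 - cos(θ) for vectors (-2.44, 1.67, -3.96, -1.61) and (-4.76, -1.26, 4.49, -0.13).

With u = (-2.44, 1.67, -3.96, -1.61), v = (-4.76, -1.26, 4.49, -0.13):
u·v = (-2.44)·(-4.76) + 1.67·(-1.26) + (-3.96)·4.49 + (-1.61)·(-0.13) = 11.6144 + (-2.1042) + (-17.7804) + 0.2093 = -8.0609.
|u| = √((-2.44)² + 1.67² + (-3.96)² + (-1.61)²) = √(5.9536 + 2.7889 + 15.6816 + 2.5921) = √27.0162, |v| = √((-4.76)² + (-1.26)² + 4.49² + (-0.13)²) = √(22.6576 + 1.5876 + 20.1601 + 0.0169) = √44.4222.
cos θ = (u·v)/(|u||v|) = -8.0609/(√27.0162·√44.4222) ≈ -0.2327
Cosine distance = 1 - cos θ ≈ 1 - (-0.2327) = 1.2327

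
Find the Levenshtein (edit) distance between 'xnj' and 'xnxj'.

Let D[i][j] be the edit distance between the first i characters of 'xnj' and the first j characters of 'xnxj', with D[i][0] = i, D[0][j] = j, and D[i][j] = D[i-1][j-1] if the characters match, else 1 + min(D[i-1][j], D[i][j-1], D[i-1][j-1]). Filling the table (rows: prefixes of 'xnj', columns: prefixes of 'xnxj'):
     ε  x  n  x  j
  ε  0  1  2  3  4
  x  1  0  1  2  3
  n  2  1  0  1  2
  j  3  2  1  1  1
The bottom-right entry gives D[3][4] = 1, so no sequence of fewer than 1 edit works. Backtracking through the table gives one optimal edit sequence (1 edit):
  xnj → xnxj (ins x @3)
Edit distance = 1.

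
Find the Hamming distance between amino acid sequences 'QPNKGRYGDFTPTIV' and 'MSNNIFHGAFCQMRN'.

Differing positions: 1, 2, 4, 5, 6, 7, 9, 11, 12, 13, 14, 15. Hamming distance = 12.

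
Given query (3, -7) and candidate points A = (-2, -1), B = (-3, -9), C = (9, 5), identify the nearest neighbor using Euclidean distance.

Distances: d(A) ≈ 7.8102, d(B) ≈ 6.3246, d(C) ≈ 13.4164. Nearest: B = (-3, -9) with distance 6.3246.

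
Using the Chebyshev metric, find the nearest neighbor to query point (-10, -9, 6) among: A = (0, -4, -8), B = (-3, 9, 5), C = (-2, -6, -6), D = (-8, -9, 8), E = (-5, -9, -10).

Distances: d(A) = 14, d(B) = 18, d(C) = 12, d(D) = 2, d(E) = 16. Nearest: D = (-8, -9, 8) with distance 2.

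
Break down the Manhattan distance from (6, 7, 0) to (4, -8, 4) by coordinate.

Σ|x_i - y_i| = |6 - 4| + |7 - (-8)| + |0 - 4| = 2 + 15 + 4 = 21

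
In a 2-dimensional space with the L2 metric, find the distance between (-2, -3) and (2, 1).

(Σ|x_i - y_i|^2)^(1/2) = (|-2 - 2|^2 + |-3 - 1|^2)^(1/2)
= (4^2 + 4^2)^(1/2) = (16 + 16)^(1/2) = (32)^(1/2) ≈ 5.6569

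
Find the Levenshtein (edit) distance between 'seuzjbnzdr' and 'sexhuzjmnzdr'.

Let D[i][j] be the edit distance between the first i characters of 'seuzjbnzdr' and the first j characters of 'sexhuzjmnzdr', with D[i][0] = i, D[0][j] = j, and D[i][j] = D[i-1][j-1] if the characters match, else 1 + min(D[i-1][j], D[i][j-1], D[i-1][j-1]). Filling the table (rows: prefixes of 'seuzjbnzdr', columns: prefixes of 'sexhuzjmnzdr'):
     ε  s  e  x  h  u  z  j  m  n  z  d  r
  ε  0  1  2  3  4  5  6  7  8  9 10 11 12
  s  1  0  1  2  3  4  5  6  7  8  9 10 11
  e  2  1  0  1  2  3  4  5  6  7  8  9 10
  u  3  2  1  1  2  2  3  4  5  6  7  8  9
  z  4  3  2  2  2  3  2  3  4  5  6  7  8
  j  5  4  3  3  3  3  3  2  3  4  5  6  7
  b  6  5  4  4  4  4  4  3  3  4  5  6  7
  n  7  6  5  5  5  5  5  4  4  3  4  5  6
  z  8  7  6  6  6  6  5  5  5  4  3  4  5
  d  9  8  7  7  7  7  6  6  6  5  4  3  4
  r 10  9  8  8  8  8  7  7  7  6  5  4  3
The bottom-right entry gives D[10][12] = 3, so no sequence of fewer than 3 edits works. Backtracking through the table gives one optimal edit sequence (3 edits):
  seuzjbnzdr → sexuzjbnzdr (ins x @3)
  sexuzjbnzdr → sexhuzjbnzdr (ins h @4)
  sexhuzjbnzdr → sexhuzjmnzdr (sub b→m @8)
Edit distance = 3.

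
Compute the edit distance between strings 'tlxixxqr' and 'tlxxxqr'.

Let D[i][j] be the edit distance between the first i characters of 'tlxixxqr' and the first j characters of 'tlxxxqr', with D[i][0] = i, D[0][j] = j, and D[i][j] = D[i-1][j-1] if the characters match, else 1 + min(D[i-1][j], D[i][j-1], D[i-1][j-1]). Filling the table (rows: prefixes of 'tlxixxqr', columns: prefixes of 'tlxxxqr'):
     ε  t  l  x  x  x  q  r
  ε  0  1  2  3  4  5  6  7
  t  1  0  1  2  3  4  5  6
  l  2  1  0  1  2  3  4  5
  x  3  2  1  0  1  2  3  4
  i  4  3  2  1  1  2  3  4
  x  5  4  3  2  1  1  2  3
  x  6  5  4  3  2  1  2  3
  q  7  6  5  4  3  2  1  2
  r  8  7  6  5  4  3  2  1
The bottom-right entry gives D[8][7] = 1, so no sequence of fewer than 1 edit works. Backtracking through the table gives one optimal edit sequence (1 edit):
  tlxixxqr → tlxxxqr (del i @4)
Edit distance = 1.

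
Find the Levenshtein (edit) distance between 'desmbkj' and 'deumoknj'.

Let D[i][j] be the edit distance between the first i characters of 'desmbkj' and the first j characters of 'deumoknj', with D[i][0] = i, D[0][j] = j, and D[i][j] = D[i-1][j-1] if the characters match, else 1 + min(D[i-1][j], D[i][j-1], D[i-1][j-1]). Filling the table (rows: prefixes of 'desmbkj', columns: prefixes of 'deumoknj'):
     ε  d  e  u  m  o  k  n  j
  ε  0  1  2  3  4  5  6  7  8
  d  1  0  1  2  3  4  5  6  7
  e  2  1  0  1  2  3  4  5  6
  s  3  2  1  1  2  3  4  5  6
  m  4  3  2  2  1  2  3  4  5
  b  5  4  3  3  2  2  3  4  5
  k  6  5  4  4  3  3  2  3  4
  j  7  6  5  5  4  4  3  3  3
The bottom-right entry gives D[7][8] = 3, so no sequence of fewer than 3 edits works. Backtracking through the table gives one optimal edit sequence (3 edits):
  desmbkj → deumbkj (sub s→u @3)
  deumbkj → deumokj (sub b→o @5)
  deumokj → deumoknj (ins n @7)
Edit distance = 3.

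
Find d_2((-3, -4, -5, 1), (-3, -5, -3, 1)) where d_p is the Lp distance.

(Σ|x_i - y_i|^2)^(1/2) = (|-3 - (-3)|^2 + |-4 - (-5)|^2 + |-5 - (-3)|^2 + |1 - 1|^2)^(1/2)
= (0^2 + 1^2 + 2^2 + 0^2)^(1/2) = (0 + 1 + 4 + 0)^(1/2) = (5)^(1/2) ≈ 2.2361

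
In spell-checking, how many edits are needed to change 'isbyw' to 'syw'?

Let D[i][j] be the edit distance between the first i characters of 'isbyw' and the first j characters of 'syw', with D[i][0] = i, D[0][j] = j, and D[i][j] = D[i-1][j-1] if the characters match, else 1 + min(D[i-1][j], D[i][j-1], D[i-1][j-1]). Filling the table (rows: prefixes of 'isbyw', columns: prefixes of 'syw'):
     ε  s  y  w
  ε  0  1  2  3
  i  1  1  2  3
  s  2  1  2  3
  b  3  2  2  3
  y  4  3  2  3
  w  5  4  3  2
The bottom-right entry gives D[5][3] = 2, so no sequence of fewer than 2 edits works. Backtracking through the table gives one optimal edit sequence (2 edits):
  isbyw → sbyw (del i @1)
  sbyw → syw (del b @2)
Edit distance = 2.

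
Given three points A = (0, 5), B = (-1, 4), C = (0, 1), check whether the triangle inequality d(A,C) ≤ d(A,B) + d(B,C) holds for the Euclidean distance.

d(A,B) = √(1² + 1²) = √2 ≈ 1.4142, d(B,C) = √(1² + 3²) = √10 ≈ 3.1623, d(A,C) = √(0² + 4²) = √16 = 4.
d(A,C) = 4 ≤ 1.4142 + 3.1623 = 4.5765. Triangle inequality is satisfied.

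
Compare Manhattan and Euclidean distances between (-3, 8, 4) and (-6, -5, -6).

L1 = |-3 - (-6)| + |8 - (-5)| + |4 - (-6)| = 3 + 13 + 10 = 26
L2 = √(3² + 13² + 10²) = √278 ≈ 16.6733
L1 ≥ L2 always (equality iff movement is along one axis); L1 > L2 here.
Ratio L1/L2 = 26/√278 ≈ 1.5594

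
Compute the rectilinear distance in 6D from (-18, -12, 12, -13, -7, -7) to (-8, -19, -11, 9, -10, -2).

Σ|x_i - y_i| = |-18 - (-8)| + |-12 - (-19)| + |12 - (-11)| + |-13 - 9| + |-7 - (-10)| + |-7 - (-2)| = 10 + 7 + 23 + 22 + 3 + 5 = 70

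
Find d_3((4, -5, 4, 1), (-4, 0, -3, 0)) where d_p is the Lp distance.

(Σ|x_i - y_i|^3)^(1/3) = (|4 - (-4)|^3 + |-5 - 0|^3 + |4 - (-3)|^3 + |1 - 0|^3)^(1/3)
= (8^3 + 5^3 + 7^3 + 1^3)^(1/3) = (512 + 125 + 343 + 1)^(1/3) = (981)^(1/3) ≈ 9.9363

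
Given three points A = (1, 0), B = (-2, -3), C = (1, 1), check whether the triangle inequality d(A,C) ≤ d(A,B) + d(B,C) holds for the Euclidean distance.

d(A,B) = √(3² + 3²) = √18 ≈ 4.2426, d(B,C) = √(3² + 4²) = √25 = 5, d(A,C) = √(0² + 1²) = √1 = 1.
d(A,C) = 1 ≤ 4.2426 + 5 = 9.2426. Triangle inequality is satisfied.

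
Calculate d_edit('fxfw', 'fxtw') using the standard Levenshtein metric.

Let D[i][j] be the edit distance between the first i characters of 'fxfw' and the first j characters of 'fxtw', with D[i][0] = i, D[0][j] = j, and D[i][j] = D[i-1][j-1] if the characters match, else 1 + min(D[i-1][j], D[i][j-1], D[i-1][j-1]). Filling the table (rows: prefixes of 'fxfw', columns: prefixes of 'fxtw'):
     ε  f  x  t  w
  ε  0  1  2  3  4
  f  1  0  1  2  3
  x  2  1  0  1  2
  f  3  2  1  1  2
  w  4  3  2  2  1
The bottom-right entry gives D[4][4] = 1, so no sequence of fewer than 1 edit works. Backtracking through the table gives one optimal edit sequence (1 edit):
  fxfw → fxtw (sub f→t @3)
Edit distance = 1.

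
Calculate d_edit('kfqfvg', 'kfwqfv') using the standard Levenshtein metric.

Let D[i][j] be the edit distance between the first i characters of 'kfqfvg' and the first j characters of 'kfwqfv', with D[i][0] = i, D[0][j] = j, and D[i][j] = D[i-1][j-1] if the characters match, else 1 + min(D[i-1][j], D[i][j-1], D[i-1][j-1]). Filling the table (rows: prefixes of 'kfqfvg', columns: prefixes of 'kfwqfv'):
     ε  k  f  w  q  f  v
  ε  0  1  2  3  4  5  6
  k  1  0  1  2  3  4  5
  f  2  1  0  1  2  3  4
  q  3  2  1  1  1  2  3
  f  4  3  2  2  2  1  2
  v  5  4  3  3  3  2  1
  g  6  5  4  4  4  3  2
The bottom-right entry gives D[6][6] = 2, so no sequence of fewer than 2 edits works. Backtracking through the table gives one optimal edit sequence (2 edits):
  kfqfvg → kfwqfvg (ins w @3)
  kfwqfvg → kfwqfv (del g @7)
Edit distance = 2.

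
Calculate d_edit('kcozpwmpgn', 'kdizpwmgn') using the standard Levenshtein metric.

Let D[i][j] be the edit distance between the first i characters of 'kcozpwmpgn' and the first j characters of 'kdizpwmgn', with D[i][0] = i, D[0][j] = j, and D[i][j] = D[i-1][j-1] if the characters match, else 1 + min(D[i-1][j], D[i][j-1], D[i-1][j-1]). Filling the table (rows: prefixes of 'kcozpwmpgn', columns: prefixes of 'kdizpwmgn'):
     ε  k  d  i  z  p  w  m  g  n
  ε  0  1  2  3  4  5  6  7  8  9
  k  1  0  1  2  3  4  5  6  7  8
  c  2  1  1  2  3  4  5  6  7  8
  o  3  2  2  2  3  4  5  6  7  8
  z  4  3  3  3  2  3  4  5  6  7
  p  5  4  4  4  3  2  3  4  5  6
  w  6  5  5  5  4  3  2  3  4  5
  m  7  6  6  6  5  4  3  2  3  4
  p  8  7  7  7  6  5  4  3  3  4
  g  9  8  8  8  7  6  5  4  3  4
  n 10  9  9  9  8  7  6  5  4  3
The bottom-right entry gives D[10][9] = 3, so no sequence of fewer than 3 edits works. Backtracking through the table gives one optimal edit sequence (3 edits):
  kcozpwmpgn → kdozpwmpgn (sub c→d @2)
  kdozpwmpgn → kdizpwmpgn (sub o→i @3)
  kdizpwmpgn → kdizpwmgn (del p @8)
Edit distance = 3.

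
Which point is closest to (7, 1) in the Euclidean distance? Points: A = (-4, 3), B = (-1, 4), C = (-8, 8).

Distances: d(A) ≈ 11.1803, d(B) ≈ 8.544, d(C) ≈ 16.5529. Nearest: B = (-1, 4) with distance 8.544.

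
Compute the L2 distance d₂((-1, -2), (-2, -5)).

√(Σ(x_i - y_i)²) = √((-1 - (-2))² + (-2 - (-5))²)
= √(1² + 3²) = √(1 + 9) = √10 ≈ 3.1623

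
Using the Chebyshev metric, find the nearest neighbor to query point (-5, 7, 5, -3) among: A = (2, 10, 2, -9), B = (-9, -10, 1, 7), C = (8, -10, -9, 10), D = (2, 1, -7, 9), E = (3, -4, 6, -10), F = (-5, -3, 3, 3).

Distances: d(A) = 7, d(B) = 17, d(C) = 17, d(D) = 12, d(E) = 11, d(F) = 10. Nearest: A = (2, 10, 2, -9) with distance 7.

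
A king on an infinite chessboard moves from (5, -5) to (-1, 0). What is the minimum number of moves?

max(|x_i - y_i|) = max(|5 - (-1)|, |-5 - 0|) = max(6, 5) = 6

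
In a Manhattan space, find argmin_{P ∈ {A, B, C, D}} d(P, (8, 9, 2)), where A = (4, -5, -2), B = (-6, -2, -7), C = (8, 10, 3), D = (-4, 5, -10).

Distances: d(A) = 22, d(B) = 34, d(C) = 2, d(D) = 28. Nearest: C = (8, 10, 3) with distance 2.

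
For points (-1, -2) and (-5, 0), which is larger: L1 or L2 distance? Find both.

L1 = |-1 - (-5)| + |-2 - 0| = 4 + 2 = 6
L2 = √(4² + 2²) = √20 ≈ 4.4721
L1 ≥ L2 always (equality iff movement is along one axis); L1 > L2 here.
Ratio L1/L2 = 6/√20 ≈ 1.3416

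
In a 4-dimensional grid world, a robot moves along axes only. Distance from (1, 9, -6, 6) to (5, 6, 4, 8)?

Σ|x_i - y_i| = |1 - 5| + |9 - 6| + |-6 - 4| + |6 - 8| = 4 + 3 + 10 + 2 = 19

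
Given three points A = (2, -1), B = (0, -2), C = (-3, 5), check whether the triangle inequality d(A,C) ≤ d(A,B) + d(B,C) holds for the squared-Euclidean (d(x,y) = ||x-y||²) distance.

d(A,B) = 2² + 1² = 5, d(B,C) = 3² + 7² = 58, d(A,C) = 5² + 6² = 61.
d(A,C) = 61 ≤ 5 + 58 = 63. Triangle inequality is satisfied.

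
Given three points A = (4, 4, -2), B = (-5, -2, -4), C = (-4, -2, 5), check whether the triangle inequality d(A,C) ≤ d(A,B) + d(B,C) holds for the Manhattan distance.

d(A,B) = 9 + 6 + 2 = 17, d(B,C) = 1 + 0 + 9 = 10, d(A,C) = 8 + 6 + 7 = 21.
d(A,C) = 21 ≤ 17 + 10 = 27. Triangle inequality is satisfied.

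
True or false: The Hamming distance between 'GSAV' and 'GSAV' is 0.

Differing positions: none. Hamming distance = 0, so the claim is true.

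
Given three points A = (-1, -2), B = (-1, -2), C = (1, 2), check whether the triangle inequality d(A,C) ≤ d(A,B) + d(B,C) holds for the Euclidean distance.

d(A,B) = √(0² + 0²) = √0 = 0, d(B,C) = √(2² + 4²) = √20 ≈ 4.4721, d(A,C) = √(2² + 4²) = √20 ≈ 4.4721.
d(A,C) ≈ 4.4721 ≤ 0 + 4.4721 = 4.4721. Triangle inequality is satisfied.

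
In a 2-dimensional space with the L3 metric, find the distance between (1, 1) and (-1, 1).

(Σ|x_i - y_i|^3)^(1/3) = (|1 - (-1)|^3 + |1 - 1|^3)^(1/3)
= (2^3 + 0^3)^(1/3) = (8 + 0)^(1/3) = (8)^(1/3) = 2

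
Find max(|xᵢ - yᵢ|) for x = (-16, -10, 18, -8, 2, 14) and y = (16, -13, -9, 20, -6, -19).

max(|x_i - y_i|) = max(|-16 - 16|, |-10 - (-13)|, |18 - (-9)|, |-8 - 20|, |2 - (-6)|, |14 - (-19)|) = max(32, 3, 27, 28, 8, 33) = 33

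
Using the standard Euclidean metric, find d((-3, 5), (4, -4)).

√(Σ(x_i - y_i)²) = √((-3 - 4)² + (5 - (-4))²)
= √((-7)² + 9²) = √(49 + 81) = √130 ≈ 11.4018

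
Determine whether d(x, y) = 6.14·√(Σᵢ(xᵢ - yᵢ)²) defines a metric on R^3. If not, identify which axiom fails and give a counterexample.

Yes. The L2 (Euclidean) norm induces a metric on R^3, and multiplying a metric by a positive constant 6.14 > 0 preserves all four axioms: non-negativity (6.14·||x-y|| ≥ 0), identity (6.14·||x-y|| = 0 ⟺ ||x-y|| = 0 ⟺ x = y), symmetry (||x-y|| = ||y-x||), and the triangle inequality (6.14·||x-z|| ≤ 6.14·||x-y|| + 6.14·||y-z||). So d is a metric.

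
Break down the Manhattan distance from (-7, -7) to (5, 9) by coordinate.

Σ|x_i - y_i| = |-7 - 5| + |-7 - 9| = 12 + 16 = 28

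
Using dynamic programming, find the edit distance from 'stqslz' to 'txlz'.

Let D[i][j] be the edit distance between the first i characters of 'stqslz' and the first j characters of 'txlz', with D[i][0] = i, D[0][j] = j, and D[i][j] = D[i-1][j-1] if the characters match, else 1 + min(D[i-1][j], D[i][j-1], D[i-1][j-1]). Filling the table (rows: prefixes of 'stqslz', columns: prefixes of 'txlz'):
     ε  t  x  l  z
  ε  0  1  2  3  4
  s  1  1  2  3  4
  t  2  1  2  3  4
  q  3  2  2  3  4
  s  4  3  3  3  4
  l  5  4  4  3  4
  z  6  5  5  4  3
The bottom-right entry gives D[6][4] = 3, so no sequence of fewer than 3 edits works. Backtracking through the table gives one optimal edit sequence (3 edits):
  stqslz → tqslz (del s @1)
  tqslz → tslz (del q @2)
  tslz → txlz (sub s→x @2)
Edit distance = 3.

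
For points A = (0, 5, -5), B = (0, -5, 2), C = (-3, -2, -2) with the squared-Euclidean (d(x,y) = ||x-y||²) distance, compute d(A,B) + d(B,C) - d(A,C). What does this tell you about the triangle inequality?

d(A,B) = 0² + 10² + 7² = 149, d(B,C) = 3² + 3² + 4² = 34, d(A,C) = 3² + 7² + 3² = 67.
d(A,B) + d(B,C) - d(A,C) = 149 + 34 - 67 = 183 - 67 = 116. This is ≥ 0, so the triangle inequality holds for these points.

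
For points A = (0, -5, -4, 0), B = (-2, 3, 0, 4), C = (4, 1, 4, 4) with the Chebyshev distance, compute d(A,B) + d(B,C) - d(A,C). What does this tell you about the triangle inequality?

d(A,B) = max(2, 8, 4, 4) = 8, d(B,C) = max(6, 2, 4, 0) = 6, d(A,C) = max(4, 6, 8, 4) = 8.
d(A,B) + d(B,C) - d(A,C) = 8 + 6 - 8 = 14 - 8 = 6. This is ≥ 0, so the triangle inequality holds for these points.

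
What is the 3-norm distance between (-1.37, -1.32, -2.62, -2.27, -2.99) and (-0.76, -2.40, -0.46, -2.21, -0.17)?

(Σ|x_i - y_i|^3)^(1/3) = (|-1.37 - (-0.76)|^3 + |-1.32 - (-2.4)|^3 + |-2.62 - (-0.46)|^3 + |-2.27 - (-2.21)|^3 + |-2.99 - (-0.17)|^3)^(1/3)
= (0.61^3 + 1.08^3 + 2.16^3 + 0.06^3 + 2.82^3)^(1/3) ≈ (0.227 + 1.2597 + 10.0777 + 0.0002 + 22.4258)^(1/3) = (33.9904)^(1/3) ≈ 3.2393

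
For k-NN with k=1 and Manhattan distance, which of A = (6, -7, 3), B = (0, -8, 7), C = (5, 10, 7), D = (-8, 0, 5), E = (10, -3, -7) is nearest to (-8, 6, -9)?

Distances: d(A) = 39, d(B) = 38, d(C) = 33, d(D) = 20, d(E) = 29. Nearest: D = (-8, 0, 5) with distance 20.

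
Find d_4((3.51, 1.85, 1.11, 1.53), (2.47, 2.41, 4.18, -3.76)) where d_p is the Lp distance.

(Σ|x_i - y_i|^4)^(1/4) = (|3.51 - 2.47|^4 + |1.85 - 2.41|^4 + |1.11 - 4.18|^4 + |1.53 - (-3.76)|^4)^(1/4)
= (1.04^4 + 0.56^4 + 3.07^4 + 5.29^4)^(1/4) ≈ (1.1699 + 0.0983 + 88.8287 + 783.1099)^(1/4) = (873.2068)^(1/4) ≈ 5.436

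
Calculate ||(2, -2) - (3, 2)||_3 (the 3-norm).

(Σ|x_i - y_i|^3)^(1/3) = (|2 - 3|^3 + |-2 - 2|^3)^(1/3)
= (1^3 + 4^3)^(1/3) = (1 + 64)^(1/3) = (65)^(1/3) ≈ 4.0207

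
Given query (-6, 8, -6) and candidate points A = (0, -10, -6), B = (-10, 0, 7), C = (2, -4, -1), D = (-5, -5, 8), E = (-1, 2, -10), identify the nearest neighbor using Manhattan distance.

Distances: d(A) = 24, d(B) = 25, d(C) = 25, d(D) = 28, d(E) = 15. Nearest: E = (-1, 2, -10) with distance 15.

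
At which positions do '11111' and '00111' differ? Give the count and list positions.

Differing positions: 1, 2. Hamming distance = 2.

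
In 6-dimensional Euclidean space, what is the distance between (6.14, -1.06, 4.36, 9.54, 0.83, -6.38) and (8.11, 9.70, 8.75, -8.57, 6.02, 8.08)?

√(Σ(x_i - y_i)²) = √((6.14 - 8.11)² + (-1.06 - 9.7)² + (4.36 - 8.75)² + (9.54 - (-8.57))² + (0.83 - 6.02)² + (-6.38 - 8.08)²)
= √((-1.97)² + (-10.76)² + (-4.39)² + 18.11² + (-5.19)² + (-14.46)²) = √(3.8809 + 115.7776 + 19.2721 + 327.9721 + 26.9361 + 209.0916) = √702.9304 ≈ 26.5128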